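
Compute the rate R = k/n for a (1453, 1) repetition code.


Rate = k/n = 1/1453

1/1453


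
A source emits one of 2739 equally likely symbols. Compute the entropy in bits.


H = log2(n) = log2(2739) = 11.4194

11.4194 bits


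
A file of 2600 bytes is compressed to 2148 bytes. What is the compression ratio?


Ratio = original / compressed = 2600 / 2148 = 1.2104

1.2104


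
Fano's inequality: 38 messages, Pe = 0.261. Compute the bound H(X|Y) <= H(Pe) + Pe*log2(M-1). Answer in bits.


H(Pe) = -Pe*log2(Pe) - (1-Pe)*log2(1-Pe) = -0.261*log2(0.261) - 0.739*log2(0.739) = 0.505786 + 0.322465 = 0.8283. Pe*log2(M-1) = 0.261*log2(37) = 1.359667. Bound = H(Pe) + Pe*log2(M-1) = 0.505786 + 0.322465 + 1.359667 = 2.1879

2.1879 bits


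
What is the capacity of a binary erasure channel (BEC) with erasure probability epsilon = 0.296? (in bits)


C = 1 - epsilon = 1 - 0.296 = 0.704

0.704 bits


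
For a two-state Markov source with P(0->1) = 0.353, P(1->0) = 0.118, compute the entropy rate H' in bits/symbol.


Stationary distribution: pi_0 = p10/(p01+p10) = 0.2505, pi_1 = 0.7495. Entropy rate H' = pi_0*H(p01) + pi_1*H(p10) = 0.2505*0.9367 + 0.7495*0.5236 = 0.6271

0.6271 bits/symbol


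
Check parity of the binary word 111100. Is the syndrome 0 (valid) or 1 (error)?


Syndrome = XOR of all bits = 1 XOR 1 XOR 1 XOR 1 XOR 0 XOR 0 = 0

0


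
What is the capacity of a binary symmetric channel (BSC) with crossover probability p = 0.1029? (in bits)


H(p) = -p*log2(p) - (1-p)*log2(1-p) = -0.1029*log2(0.1029) - 0.8971*log2(0.8971) = 0.337582 + 0.140539 = 0.4781. C = 1 - H(p) = 1 - 0.4781 = 0.5219

0.5219 bits


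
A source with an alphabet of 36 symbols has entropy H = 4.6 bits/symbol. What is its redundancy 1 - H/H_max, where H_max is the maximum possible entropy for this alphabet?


H_max = log2(K) = log2(36) = 5.1699 bits/symbol. Redundancy = 1 - H/H_max = 1 - 4.6/5.1699 = 1 - 0.8898 = 0.1102

0.1102


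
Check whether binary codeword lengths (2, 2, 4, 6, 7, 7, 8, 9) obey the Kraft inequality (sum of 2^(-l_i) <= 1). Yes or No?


Kraft sum = sum(2^(-l_i)) = 0.5996, need <= 1. Result: satisfied (a binary prefix-free code with these lengths exists)

Yes


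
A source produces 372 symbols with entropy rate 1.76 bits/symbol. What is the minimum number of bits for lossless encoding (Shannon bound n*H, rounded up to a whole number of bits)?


Minimum bits >= n * H = 372 * 1.76 = 654.72, rounded up to a whole number of bits = 655

655 bits


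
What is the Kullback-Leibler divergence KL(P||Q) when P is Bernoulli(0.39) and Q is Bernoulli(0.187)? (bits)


KL = p*log2(p/q) + (1-p)*log2((1-p)/(1-q)) = 0.39*log2(0.39/0.187) + 0.61*log2(0.61/0.813) = 0.1608

0.1608 bits


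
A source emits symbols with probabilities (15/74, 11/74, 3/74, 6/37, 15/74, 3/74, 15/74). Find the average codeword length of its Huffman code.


Huffman construction (repeatedly merge the two least-probable nodes; each merge adds 1 bit to every symbol beneath it): 3/74 + 3/74 = 3/37; 3/37 + 11/74 = 17/74; 6/37 + 15/74 = 27/74; 15/74 + 15/74 = 15/37; 17/74 + 27/74 = 22/37; 15/37 + 22/37 = 1. Resulting codeword lengths (in the order the probabilities were given): (3, 3, 4, 3, 2, 4, 2). L_avg = sum(p_i * l_i) = 15/74*3 + 11/74*3 + 3/74*4 + 6/37*3 + 15/74*2 + 3/74*4 + 15/74*2 = 99/37 = 2.6757

2.6757 bits


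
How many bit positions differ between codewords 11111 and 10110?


Count differing positions: . ^ . . ^ = 2 differences

2


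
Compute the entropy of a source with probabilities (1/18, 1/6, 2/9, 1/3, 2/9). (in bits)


H = -sum(p_i * log2(p_i)). Terms: -(1/18)*log2(1/18) = 0.231663; -(1/6)*log2(1/6) = 0.430827; -(2/9)*log2(2/9) = 0.482206; -(1/3)*log2(1/3) = 0.528321; -(2/9)*log2(2/9) = 0.482206. H = 0.231663 + 0.430827 + 0.482206 + 0.528321 + 0.482206 = 2.1552

2.1552 bits


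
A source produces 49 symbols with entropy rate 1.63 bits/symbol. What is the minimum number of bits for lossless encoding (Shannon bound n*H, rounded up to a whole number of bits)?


Minimum bits >= n * H = 49 * 1.63 = 79.87, rounded up to a whole number of bits = 80

80 bits


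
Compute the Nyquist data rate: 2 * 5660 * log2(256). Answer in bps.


Rate = 2 * B * log2(M) = 2 * 5660 * 8.0 = 90560.0

90560.0 bps


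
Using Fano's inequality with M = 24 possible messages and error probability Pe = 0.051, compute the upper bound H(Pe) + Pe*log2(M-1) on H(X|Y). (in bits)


H(Pe) = -Pe*log2(Pe) - (1-Pe)*log2(1-Pe) = -0.051*log2(0.051) - 0.949*log2(0.949) = 0.218961 + 0.071668 = 0.2906. Pe*log2(M-1) = 0.051*log2(23) = 0.230702. Bound = H(Pe) + Pe*log2(M-1) = 0.218961 + 0.071668 + 0.230702 = 0.5213

0.5213 bits


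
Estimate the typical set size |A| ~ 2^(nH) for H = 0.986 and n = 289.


log2|A_typical| = nH = 289 * 0.986 = 284.954, so |A_typical| ~ 2^284.954 = 6.021e+85

6.021e+85


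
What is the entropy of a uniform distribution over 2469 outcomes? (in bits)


H = log2(n) = log2(2469) = 11.2697

11.2697 bits


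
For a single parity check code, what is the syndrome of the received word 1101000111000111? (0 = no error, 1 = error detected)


Syndrome = XOR of all bits = 1 XOR 1 XOR 0 XOR 1 XOR 0 XOR 0 XOR 0 XOR 1 XOR 1 XOR 1 XOR 0 XOR 0 XOR 0 XOR 1 XOR 1 XOR 1 = 1

1


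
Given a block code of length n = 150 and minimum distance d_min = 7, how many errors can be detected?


Detection capability = d_min - 1 = 7 - 1 = 6

6 errors


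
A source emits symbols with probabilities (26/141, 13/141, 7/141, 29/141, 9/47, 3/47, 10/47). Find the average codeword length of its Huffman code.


Huffman construction (repeatedly merge the two least-probable nodes; each merge adds 1 bit to every symbol beneath it): 7/141 + 3/47 = 16/141; 13/141 + 16/141 = 29/141; 26/141 + 9/47 = 53/141; 29/141 + 29/141 = 58/141; 10/47 + 53/141 = 83/141; 58/141 + 83/141 = 1. Resulting codeword lengths (in the order the probabilities were given): (3, 3, 4, 2, 3, 4, 2). L_avg = sum(p_i * l_i) = 26/141*3 + 13/141*3 + 7/141*4 + 29/141*2 + 9/47*3 + 3/47*4 + 10/47*2 = 380/141 = 2.695

2.695 bits


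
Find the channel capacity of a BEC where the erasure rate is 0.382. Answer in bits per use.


C = 1 - epsilon = 1 - 0.382 = 0.618

0.618 bits


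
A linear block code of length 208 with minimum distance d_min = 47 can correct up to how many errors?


Correction capability = floor((d-1)/2) = floor((47-1)/2) = 23

23 errors


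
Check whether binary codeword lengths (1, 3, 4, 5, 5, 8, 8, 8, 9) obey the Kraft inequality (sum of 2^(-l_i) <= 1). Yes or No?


Kraft sum = sum(2^(-l_i)) = 0.7637, need <= 1. Result: satisfied (a binary prefix-free code with these lengths exists)

Yes


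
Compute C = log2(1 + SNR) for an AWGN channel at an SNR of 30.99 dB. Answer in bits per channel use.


SNR_linear = 10^(30.99/10) = 1256.03; C = log2(1 + SNR_linear) = log2(1 + 1256.03) = 10.2958

10.2958 bits/channel use


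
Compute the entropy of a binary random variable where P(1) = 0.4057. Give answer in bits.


H = -p*log2(p) - (1-p)*log2(1-p). -0.4057*log2(0.4057) = 0.528025; -0.5943*log2(0.5943) = 0.446163. H = 0.528025 + 0.446163 = 0.9742

0.9742 bits


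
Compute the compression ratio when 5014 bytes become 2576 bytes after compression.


Ratio = original / compressed = 5014 / 2576 = 1.9464

1.9464


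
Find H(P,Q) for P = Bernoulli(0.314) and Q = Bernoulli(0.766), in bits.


H(P,Q) = -p*log2(q) - (1-p)*log2(1-q). -0.314*log2(0.766) = 0.120759; -0.686*log2(0.234) = 1.437458. H(P,Q) = 0.120759 + 1.437458 = 1.5582

1.5582 bits


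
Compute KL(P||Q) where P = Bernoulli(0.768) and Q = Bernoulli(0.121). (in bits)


KL = p*log2(p/q) + (1-p)*log2((1-p)/(1-q)) = 0.768*log2(0.768/0.121) + 0.232*log2(0.232/0.879) = 1.6017

1.6017 bits


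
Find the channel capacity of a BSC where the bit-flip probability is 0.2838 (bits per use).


H(p) = -p*log2(p) - (1-p)*log2(1-p) = -0.2838*log2(0.2838) - 0.7162*log2(0.7162) = 0.515680 + 0.344897 = 0.8606. C = 1 - H(p) = 1 - 0.8606 = 0.1394

0.1394 bits


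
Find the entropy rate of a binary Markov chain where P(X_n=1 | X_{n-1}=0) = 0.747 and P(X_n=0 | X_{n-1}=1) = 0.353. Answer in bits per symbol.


Stationary distribution: pi_0 = p10/(p01+p10) = 0.3209, pi_1 = 0.6791. Entropy rate H' = pi_0*H(p01) + pi_1*H(p10) = 0.3209*0.816 + 0.6791*0.9367 = 0.898

0.898 bits/symbol


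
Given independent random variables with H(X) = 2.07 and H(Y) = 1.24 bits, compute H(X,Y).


For independent variables, H(X,Y) = H(X) + H(Y) = 2.07 + 1.24 = 3.31

3.31 bits


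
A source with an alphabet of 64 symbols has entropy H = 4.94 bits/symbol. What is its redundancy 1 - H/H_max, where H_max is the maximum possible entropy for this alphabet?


H_max = log2(K) = log2(64) = 6.0 bits/symbol. Redundancy = 1 - H/H_max = 1 - 4.94/6.0 = 1 - 0.8233 = 0.1767

0.1767


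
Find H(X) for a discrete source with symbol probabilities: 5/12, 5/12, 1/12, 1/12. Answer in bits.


H = -sum(p_i * log2(p_i)). Terms: -(5/12)*log2(5/12) = 0.526264; -(5/12)*log2(5/12) = 0.526264; -(1/12)*log2(1/12) = 0.298747; -(1/12)*log2(1/12) = 0.298747. H = 0.526264 + 0.526264 + 0.298747 + 0.298747 = 1.65

1.65 bits


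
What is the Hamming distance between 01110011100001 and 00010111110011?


Count differing positions: . ^ ^ . . ^ . . . ^ . . ^ . = 5 differences

5


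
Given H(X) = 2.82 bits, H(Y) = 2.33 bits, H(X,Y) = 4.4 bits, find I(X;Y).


I(X;Y) = H(X) + H(Y) - H(X,Y) = 2.82 + 2.33 - 4.4 = 0.75

0.75 bits


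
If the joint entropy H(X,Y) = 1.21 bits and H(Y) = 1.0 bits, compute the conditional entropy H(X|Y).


H(X|Y) = H(X,Y) - H(Y) = 1.21 - 1.0 = 0.21

0.21 bits


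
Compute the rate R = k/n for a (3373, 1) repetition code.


Rate = k/n = 1/3373

1/3373


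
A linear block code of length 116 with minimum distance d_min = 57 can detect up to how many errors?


Detection capability = d_min - 1 = 57 - 1 = 56

56 errors


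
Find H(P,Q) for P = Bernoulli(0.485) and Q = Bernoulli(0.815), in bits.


H(P,Q) = -p*log2(q) - (1-p)*log2(1-q). -0.485*log2(0.815) = 0.143137; -0.515*log2(0.185) = 1.253717. H(P,Q) = 0.143137 + 1.253717 = 1.3969

1.3969 bits


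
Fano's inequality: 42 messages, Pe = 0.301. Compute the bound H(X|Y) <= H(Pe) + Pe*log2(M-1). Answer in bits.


H(Pe) = -Pe*log2(Pe) - (1-Pe)*log2(1-Pe) = -0.301*log2(0.301) - 0.699*log2(0.699) = 0.521382 + 0.361128 = 0.8825. Pe*log2(M-1) = 0.301*log2(41) = 1.612623. Bound = H(Pe) + Pe*log2(M-1) = 0.521382 + 0.361128 + 1.612623 = 2.4951

2.4951 bits


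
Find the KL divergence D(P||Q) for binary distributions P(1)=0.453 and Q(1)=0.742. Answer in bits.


KL = p*log2(p/q) + (1-p)*log2((1-p)/(1-q)) = 0.453*log2(0.453/0.742) + 0.547*log2(0.547/0.258) = 0.2705

0.2705 bits


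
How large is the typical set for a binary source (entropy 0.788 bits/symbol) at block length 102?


log2|A_typical| = nH = 102 * 0.788 = 80.376, so |A_typical| ~ 2^80.376 = 1.569e+24

1.569e+24


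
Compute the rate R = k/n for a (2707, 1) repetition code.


Rate = k/n = 1/2707

1/2707


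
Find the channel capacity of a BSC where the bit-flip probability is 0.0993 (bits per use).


H(p) = -p*log2(p) - (1-p)*log2(1-p) = -0.0993*log2(0.0993) - 0.9007*log2(0.9007) = 0.330874 + 0.135899 = 0.4668. C = 1 - H(p) = 1 - 0.4668 = 0.5332

0.5332 bits


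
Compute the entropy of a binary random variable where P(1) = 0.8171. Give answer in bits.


H = -p*log2(p) - (1-p)*log2(1-p). -0.8171*log2(0.8171) = 0.238116; -0.1829*log2(0.1829) = 0.448265. H = 0.238116 + 0.448265 = 0.6864

0.6864 bits


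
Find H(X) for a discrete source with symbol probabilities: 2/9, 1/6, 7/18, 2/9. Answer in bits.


H = -sum(p_i * log2(p_i)). Terms: -(2/9)*log2(2/9) = 0.482206; -(1/6)*log2(1/6) = 0.430827; -(7/18)*log2(7/18) = 0.529888; -(2/9)*log2(2/9) = 0.482206. H = 0.482206 + 0.430827 + 0.529888 + 0.482206 = 1.9251

1.9251 bits


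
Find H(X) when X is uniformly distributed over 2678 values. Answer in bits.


H = log2(n) = log2(2678) = 11.3869

11.3869 bits


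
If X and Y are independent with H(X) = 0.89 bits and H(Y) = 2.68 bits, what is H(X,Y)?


For independent variables, H(X,Y) = H(X) + H(Y) = 0.89 + 2.68 = 3.57

3.57 bits


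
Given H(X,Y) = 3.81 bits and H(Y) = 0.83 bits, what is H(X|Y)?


H(X|Y) = H(X,Y) - H(Y) = 3.81 - 0.83 = 2.98

2.98 bits


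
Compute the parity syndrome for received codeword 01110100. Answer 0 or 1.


Syndrome = XOR of all bits = 0 XOR 1 XOR 1 XOR 1 XOR 0 XOR 1 XOR 0 XOR 0 = 0

0


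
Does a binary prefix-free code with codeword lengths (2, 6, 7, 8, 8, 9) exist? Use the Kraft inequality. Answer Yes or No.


Kraft sum = sum(2^(-l_i)) = 0.2832, need <= 1. Result: satisfied (a binary prefix-free code with these lengths exists)

Yes


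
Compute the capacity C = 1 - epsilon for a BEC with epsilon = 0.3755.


C = 1 - epsilon = 1 - 0.3755 = 0.6245

0.6245 bits


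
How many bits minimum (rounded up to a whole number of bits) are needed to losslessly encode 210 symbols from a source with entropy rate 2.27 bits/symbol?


Minimum bits >= n * H = 210 * 2.27 = 476.7, rounded up to a whole number of bits = 477

477 bits


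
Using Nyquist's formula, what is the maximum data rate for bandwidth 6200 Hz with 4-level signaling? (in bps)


Rate = 2 * B * log2(M) = 2 * 6200 * 2.0 = 24800.0

24800.0 bps


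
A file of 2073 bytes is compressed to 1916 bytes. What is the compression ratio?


Ratio = original / compressed = 2073 / 1916 = 1.0819

1.0819


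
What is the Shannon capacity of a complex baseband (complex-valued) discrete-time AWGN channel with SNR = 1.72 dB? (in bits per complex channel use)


SNR_linear = 10^(1.72/10) = 1.4859; C = log2(1 + SNR_linear) = log2(1 + 1.4859) = 1.3138

1.3138 bits/channel use


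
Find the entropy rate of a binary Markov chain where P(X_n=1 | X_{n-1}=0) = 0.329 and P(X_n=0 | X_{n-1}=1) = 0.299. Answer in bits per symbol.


Stationary distribution: pi_0 = p10/(p01+p10) = 0.4761, pi_1 = 0.5239. Entropy rate H' = pi_0*H(p01) + pi_1*H(p10) = 0.4761*0.9139 + 0.5239*0.8801 = 0.8962

0.8962 bits/symbol


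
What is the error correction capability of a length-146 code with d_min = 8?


Correction capability = floor((d-1)/2) = floor((8-1)/2) = 3

3 errors


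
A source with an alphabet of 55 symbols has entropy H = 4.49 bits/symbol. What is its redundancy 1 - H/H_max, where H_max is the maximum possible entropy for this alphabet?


H_max = log2(K) = log2(55) = 5.7814 bits/symbol. Redundancy = 1 - H/H_max = 1 - 4.49/5.7814 = 1 - 0.7766 = 0.2234

0.2234


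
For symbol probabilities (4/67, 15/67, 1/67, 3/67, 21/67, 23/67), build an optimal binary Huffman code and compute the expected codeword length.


Huffman construction (repeatedly merge the two least-probable nodes; each merge adds 1 bit to every symbol beneath it): 1/67 + 3/67 = 4/67; 4/67 + 4/67 = 8/67; 8/67 + 15/67 = 23/67; 21/67 + 23/67 = 44/67; 23/67 + 44/67 = 1. Resulting codeword lengths (in the order the probabilities were given): (3, 2, 4, 4, 2, 2). L_avg = sum(p_i * l_i) = 4/67*3 + 15/67*2 + 1/67*4 + 3/67*4 + 21/67*2 + 23/67*2 = 146/67 = 2.1791

2.1791 bits


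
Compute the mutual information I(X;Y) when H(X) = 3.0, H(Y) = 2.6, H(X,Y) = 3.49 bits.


I(X;Y) = H(X) + H(Y) - H(X,Y) = 3.0 + 2.6 - 3.49 = 2.11

2.11 bits


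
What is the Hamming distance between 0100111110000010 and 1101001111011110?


Count differing positions: ^ . . ^ ^ ^ . . . ^ . ^ ^ ^ . . = 8 differences

8


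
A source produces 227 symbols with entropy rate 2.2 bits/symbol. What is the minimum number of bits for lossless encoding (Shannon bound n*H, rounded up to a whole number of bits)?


Minimum bits >= n * H = 227 * 2.2 = 499.4, rounded up to a whole number of bits = 500

500 bits


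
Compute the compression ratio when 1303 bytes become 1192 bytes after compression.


Ratio = original / compressed = 1303 / 1192 = 1.0931

1.0931


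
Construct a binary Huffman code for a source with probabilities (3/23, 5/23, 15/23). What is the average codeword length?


Huffman construction (repeatedly merge the two least-probable nodes; each merge adds 1 bit to every symbol beneath it): 3/23 + 5/23 = 8/23; 8/23 + 15/23 = 1. Resulting codeword lengths (in the order the probabilities were given): (2, 2, 1). L_avg = sum(p_i * l_i) = 3/23*2 + 5/23*2 + 15/23*1 = 31/23 = 1.3478

1.3478 bits


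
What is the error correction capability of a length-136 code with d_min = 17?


Correction capability = floor((d-1)/2) = floor((17-1)/2) = 8

8 errors


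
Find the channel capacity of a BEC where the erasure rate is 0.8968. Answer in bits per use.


C = 1 - epsilon = 1 - 0.8968 = 0.1032

0.1032 bits


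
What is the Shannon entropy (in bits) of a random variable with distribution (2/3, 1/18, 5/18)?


H = -sum(p_i * log2(p_i)). Terms: -(2/3)*log2(2/3) = 0.389975; -(1/18)*log2(1/18) = 0.231663; -(5/18)*log2(5/18) = 0.513332. H = 0.389975 + 0.231663 + 0.513332 = 1.135

1.135 bits


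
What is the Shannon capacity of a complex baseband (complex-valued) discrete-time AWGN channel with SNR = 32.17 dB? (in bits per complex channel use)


SNR_linear = 10^(32.17/10) = 1648.1624; C = log2(1 + SNR_linear) = log2(1 + 1648.1624) = 10.6875

10.6875 bits/channel use


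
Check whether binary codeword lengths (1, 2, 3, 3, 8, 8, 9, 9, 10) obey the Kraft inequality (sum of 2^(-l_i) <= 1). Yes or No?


Kraft sum = sum(2^(-l_i)) = 1.0127, need <= 1. Result: violated (a binary prefix-free code with these lengths cannot exist)

No


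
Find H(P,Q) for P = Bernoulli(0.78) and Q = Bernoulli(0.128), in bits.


H(P,Q) = -p*log2(q) - (1-p)*log2(1-q). -0.78*log2(0.128) = 2.313312; -0.22*log2(0.872) = 0.043472. H(P,Q) = 2.313312 + 0.043472 = 2.3568

2.3568 bits


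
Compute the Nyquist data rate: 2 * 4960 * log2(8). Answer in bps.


Rate = 2 * B * log2(M) = 2 * 4960 * 3.0 = 29760.0

29760.0 bps


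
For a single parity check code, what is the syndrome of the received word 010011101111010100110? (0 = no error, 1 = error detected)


Syndrome = XOR of all bits = 0 XOR 1 XOR 0 XOR 0 XOR 1 XOR 1 XOR 1 XOR 0 XOR 1 XOR 1 XOR 1 XOR 1 XOR 0 XOR 1 XOR 0 XOR 1 XOR 0 XOR 0 XOR 1 XOR 1 XOR 0 = 0

0


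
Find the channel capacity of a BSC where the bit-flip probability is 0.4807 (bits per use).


H(p) = -p*log2(p) - (1-p)*log2(1-p) = -0.4807*log2(0.4807) - 0.5193*log2(0.5193) = 0.508000 + 0.490925 = 0.9989. C = 1 - H(p) = 1 - 0.9989 = 0.0011

0.0011 bits


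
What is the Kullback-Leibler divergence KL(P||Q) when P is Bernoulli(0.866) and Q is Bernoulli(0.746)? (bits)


KL = p*log2(p/q) + (1-p)*log2((1-p)/(1-q)) = 0.866*log2(0.866/0.746) + 0.134*log2(0.134/0.254) = 0.0627

0.0627 bits


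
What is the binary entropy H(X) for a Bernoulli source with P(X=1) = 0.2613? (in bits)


H = -p*log2(p) - (1-p)*log2(1-p). -0.2613*log2(0.2613) = 0.505935; -0.7387*log2(0.7387) = 0.322767. H = 0.505935 + 0.322767 = 0.8287

0.8287 bits


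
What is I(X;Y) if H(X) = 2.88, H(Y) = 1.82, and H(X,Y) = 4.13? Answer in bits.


I(X;Y) = H(X) + H(Y) - H(X,Y) = 2.88 + 1.82 - 4.13 = 0.57

0.57 bits


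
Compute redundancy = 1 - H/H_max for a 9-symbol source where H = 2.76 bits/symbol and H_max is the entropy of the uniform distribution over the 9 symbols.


H_max = log2(K) = log2(9) = 3.1699 bits/symbol. Redundancy = 1 - H/H_max = 1 - 2.76/3.1699 = 1 - 0.8707 = 0.1293

0.1293


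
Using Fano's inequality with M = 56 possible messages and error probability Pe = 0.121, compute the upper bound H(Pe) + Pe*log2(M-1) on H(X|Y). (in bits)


H(Pe) = -Pe*log2(Pe) - (1-Pe)*log2(1-Pe) = -0.121*log2(0.121) - 0.879*log2(0.879) = 0.368677 + 0.163551 = 0.5322. Pe*log2(M-1) = 0.121*log2(55) = 0.699545. Bound = H(Pe) + Pe*log2(M-1) = 0.368677 + 0.163551 + 0.699545 = 1.2318

1.2318 bits


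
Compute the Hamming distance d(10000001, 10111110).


Count differing positions: . . ^ ^ ^ ^ ^ ^ = 6 differences

6


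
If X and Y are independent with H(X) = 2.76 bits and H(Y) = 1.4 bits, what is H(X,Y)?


For independent variables, H(X,Y) = H(X) + H(Y) = 2.76 + 1.4 = 4.16

4.16 bits


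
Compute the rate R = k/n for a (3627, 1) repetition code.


Rate = k/n = 1/3627

1/3627


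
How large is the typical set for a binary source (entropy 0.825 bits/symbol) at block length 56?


log2|A_typical| = nH = 56 * 0.825 = 46.2, so |A_typical| ~ 2^46.2 = 8.083e+13

8.083e+13


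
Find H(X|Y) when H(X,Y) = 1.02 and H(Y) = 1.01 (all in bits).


H(X|Y) = H(X,Y) - H(Y) = 1.02 - 1.01 = 0.01

0.01 bits


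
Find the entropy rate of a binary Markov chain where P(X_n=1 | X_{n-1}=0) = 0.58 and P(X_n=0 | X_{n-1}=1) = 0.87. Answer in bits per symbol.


Stationary distribution: pi_0 = p10/(p01+p10) = 0.6, pi_1 = 0.4. Entropy rate H' = pi_0*H(p01) + pi_1*H(p10) = 0.6*0.9815 + 0.4*0.5574 = 0.8118

0.8118 bits/symbol


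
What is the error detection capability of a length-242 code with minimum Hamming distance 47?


Detection capability = d_min - 1 = 47 - 1 = 46

46 errors


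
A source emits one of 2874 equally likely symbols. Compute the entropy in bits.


H = log2(n) = log2(2874) = 11.4888

11.4888 bits


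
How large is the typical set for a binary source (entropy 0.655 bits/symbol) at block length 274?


log2|A_typical| = nH = 274 * 0.655 = 179.47, so |A_typical| ~ 2^179.47 = 1.061e+54

1.061e+54


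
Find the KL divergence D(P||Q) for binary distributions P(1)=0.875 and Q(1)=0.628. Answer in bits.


KL = p*log2(p/q) + (1-p)*log2((1-p)/(1-q)) = 0.875*log2(0.875/0.628) + 0.125*log2(0.125/0.372) = 0.222

0.222 bits


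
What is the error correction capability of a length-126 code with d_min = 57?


Correction capability = floor((d-1)/2) = floor((57-1)/2) = 28

28 errors


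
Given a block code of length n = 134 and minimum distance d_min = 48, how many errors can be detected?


Detection capability = d_min - 1 = 48 - 1 = 47

47 errors


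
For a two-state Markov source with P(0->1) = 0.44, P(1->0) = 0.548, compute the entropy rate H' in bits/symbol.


Stationary distribution: pi_0 = p10/(p01+p10) = 0.5547, pi_1 = 0.4453. Entropy rate H' = pi_0*H(p01) + pi_1*H(p10) = 0.5547*0.9896 + 0.4453*0.9933 = 0.9913

0.9913 bits/symbol


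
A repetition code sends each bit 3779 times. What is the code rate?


Rate = k/n = 1/3779

1/3779


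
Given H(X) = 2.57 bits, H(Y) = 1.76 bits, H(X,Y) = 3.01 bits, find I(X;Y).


I(X;Y) = H(X) + H(Y) - H(X,Y) = 2.57 + 1.76 - 3.01 = 1.32

1.32 bits


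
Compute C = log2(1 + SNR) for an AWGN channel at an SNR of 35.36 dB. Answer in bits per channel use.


SNR_linear = 10^(35.36/10) = 3435.5795; C = log2(1 + SNR_linear) = log2(1 + 3435.5795) = 11.7468

11.7468 bits/channel use


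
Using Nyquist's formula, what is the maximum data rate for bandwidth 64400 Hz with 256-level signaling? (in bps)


Rate = 2 * B * log2(M) = 2 * 64400 * 8.0 = 1030400.0

1030400.0 bps


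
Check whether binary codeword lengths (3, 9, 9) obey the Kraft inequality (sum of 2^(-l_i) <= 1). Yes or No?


Kraft sum = sum(2^(-l_i)) = 0.1289, need <= 1. Result: satisfied (a binary prefix-free code with these lengths exists)

Yes


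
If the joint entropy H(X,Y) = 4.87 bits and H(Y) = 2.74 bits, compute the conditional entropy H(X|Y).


H(X|Y) = H(X,Y) - H(Y) = 4.87 - 2.74 = 2.13

2.13 bits


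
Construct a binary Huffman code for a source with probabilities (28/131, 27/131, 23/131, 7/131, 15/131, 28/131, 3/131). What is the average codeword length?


Huffman construction (repeatedly merge the two least-probable nodes; each merge adds 1 bit to every symbol beneath it): 3/131 + 7/131 = 10/131; 10/131 + 15/131 = 25/131; 23/131 + 25/131 = 48/131; 27/131 + 28/131 = 55/131; 28/131 + 48/131 = 76/131; 55/131 + 76/131 = 1. Resulting codeword lengths (in the order the probabilities were given): (2, 2, 3, 5, 4, 2, 5). L_avg = sum(p_i * l_i) = 28/131*2 + 27/131*2 + 23/131*3 + 7/131*5 + 15/131*4 + 28/131*2 + 3/131*5 = 345/131 = 2.6336

2.6336 bits


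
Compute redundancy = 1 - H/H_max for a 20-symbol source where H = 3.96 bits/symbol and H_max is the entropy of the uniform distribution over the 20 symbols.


H_max = log2(K) = log2(20) = 4.3219 bits/symbol. Redundancy = 1 - H/H_max = 1 - 3.96/4.3219 = 1 - 0.9163 = 0.0837

0.0837


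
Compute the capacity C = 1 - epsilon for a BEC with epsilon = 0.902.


C = 1 - epsilon = 1 - 0.902 = 0.098

0.098 bits


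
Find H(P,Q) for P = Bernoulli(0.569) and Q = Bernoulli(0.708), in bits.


H(P,Q) = -p*log2(q) - (1-p)*log2(1-q). -0.569*log2(0.708) = 0.283464; -0.431*log2(0.292) = 0.765439. H(P,Q) = 0.283464 + 0.765439 = 1.0489

1.0489 bits


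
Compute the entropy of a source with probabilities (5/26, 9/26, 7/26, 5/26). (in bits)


H = -sum(p_i * log2(p_i)). Terms: -(5/26)*log2(5/26) = 0.457406; -(9/26)*log2(9/26) = 0.529794; -(7/26)*log2(7/26) = 0.509677; -(5/26)*log2(5/26) = 0.457406. H = 0.457406 + 0.529794 + 0.509677 + 0.457406 = 1.9543

1.9543 bits


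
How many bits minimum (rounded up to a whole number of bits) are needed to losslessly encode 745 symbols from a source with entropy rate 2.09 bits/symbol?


Minimum bits >= n * H = 745 * 2.09 = 1557.05, rounded up to a whole number of bits = 1558

1558 bits


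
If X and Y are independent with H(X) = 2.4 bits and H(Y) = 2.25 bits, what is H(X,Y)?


For independent variables, H(X,Y) = H(X) + H(Y) = 2.4 + 2.25 = 4.65

4.65 bits


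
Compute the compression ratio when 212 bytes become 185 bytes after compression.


Ratio = original / compressed = 212 / 185 = 1.1459

1.1459


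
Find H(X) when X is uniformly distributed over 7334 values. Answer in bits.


H = log2(n) = log2(7334) = 12.8404

12.8404 bits


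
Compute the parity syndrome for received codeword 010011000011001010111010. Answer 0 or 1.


Syndrome = XOR of all bits = 0 XOR 1 XOR 0 XOR 0 XOR 1 XOR 1 XOR 0 XOR 0 XOR 0 XOR 0 XOR 1 XOR 1 XOR 0 XOR 0 XOR 1 XOR 0 XOR 1 XOR 0 XOR 1 XOR 1 XOR 1 XOR 0 XOR 1 XOR 0 = 1

1


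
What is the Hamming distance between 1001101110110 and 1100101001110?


Count differing positions: . ^ . ^ . . . ^ ^ ^ . . . = 5 differences

5


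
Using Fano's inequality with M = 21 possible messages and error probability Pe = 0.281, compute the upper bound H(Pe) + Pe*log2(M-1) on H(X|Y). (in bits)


H(Pe) = -Pe*log2(Pe) - (1-Pe)*log2(1-Pe) = -0.281*log2(0.281) - 0.719*log2(0.719) = 0.514612 + 0.342198 = 0.8568. Pe*log2(M-1) = 0.281*log2(20) = 1.214462. Bound = H(Pe) + Pe*log2(M-1) = 0.514612 + 0.342198 + 1.214462 = 2.0713

2.0713 bits


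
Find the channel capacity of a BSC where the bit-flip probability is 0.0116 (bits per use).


H(p) = -p*log2(p) - (1-p)*log2(1-p) = -0.0116*log2(0.0116) - 0.9884*log2(0.9884) = 0.074585 + 0.016638 = 0.0912. C = 1 - H(p) = 1 - 0.0912 = 0.9088

0.9088 bits


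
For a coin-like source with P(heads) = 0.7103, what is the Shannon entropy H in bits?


H = -p*log2(p) - (1-p)*log2(1-p). -0.7103*log2(0.7103) = 0.350533; -0.2897*log2(0.2897) = 0.517801. H = 0.350533 + 0.517801 = 0.8683

0.8683 bits


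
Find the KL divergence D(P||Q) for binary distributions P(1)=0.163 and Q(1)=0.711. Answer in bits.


KL = p*log2(p/q) + (1-p)*log2((1-p)/(1-q)) = 0.163*log2(0.163/0.711) + 0.837*log2(0.837/0.289) = 0.9377

0.9377 bits


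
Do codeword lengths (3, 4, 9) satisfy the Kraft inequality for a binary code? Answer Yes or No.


Kraft sum = sum(2^(-l_i)) = 0.1895, need <= 1. Result: satisfied (a binary prefix-free code with these lengths exists)

Yes


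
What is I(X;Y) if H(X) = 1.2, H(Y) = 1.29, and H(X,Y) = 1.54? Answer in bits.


I(X;Y) = H(X) + H(Y) - H(X,Y) = 1.2 + 1.29 - 1.54 = 0.95

0.95 bits


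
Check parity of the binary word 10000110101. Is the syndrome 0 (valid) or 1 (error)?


Syndrome = XOR of all bits = 1 XOR 0 XOR 0 XOR 0 XOR 0 XOR 1 XOR 1 XOR 0 XOR 1 XOR 0 XOR 1 = 1

1


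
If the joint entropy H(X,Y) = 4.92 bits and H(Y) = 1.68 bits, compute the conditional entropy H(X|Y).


H(X|Y) = H(X,Y) - H(Y) = 4.92 - 1.68 = 3.24

3.24 bits


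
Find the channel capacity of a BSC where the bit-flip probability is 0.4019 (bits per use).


H(p) = -p*log2(p) - (1-p)*log2(1-p) = -0.4019*log2(0.4019) - 0.5981*log2(0.5981) = 0.528535 + 0.443516 = 0.9721. C = 1 - H(p) = 1 - 0.9721 = 0.0279

0.0279 bits


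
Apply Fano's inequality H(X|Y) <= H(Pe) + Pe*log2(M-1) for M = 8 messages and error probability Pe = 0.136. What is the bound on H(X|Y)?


H(Pe) = -Pe*log2(Pe) - (1-Pe)*log2(1-Pe) = -0.136*log2(0.136) - 0.864*log2(0.864) = 0.391452 + 0.182215 = 0.5737. Pe*log2(M-1) = 0.136*log2(7) = 0.381800. Bound = H(Pe) + Pe*log2(M-1) = 0.391452 + 0.182215 + 0.381800 = 0.9555

0.9555 bits


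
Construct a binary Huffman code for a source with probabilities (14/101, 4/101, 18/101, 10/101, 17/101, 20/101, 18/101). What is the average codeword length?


Huffman construction (repeatedly merge the two least-probable nodes; each merge adds 1 bit to every symbol beneath it): 4/101 + 10/101 = 14/101; 14/101 + 14/101 = 28/101; 17/101 + 18/101 = 35/101; 18/101 + 20/101 = 38/101; 28/101 + 35/101 = 63/101; 38/101 + 63/101 = 1. Resulting codeword lengths (in the order the probabilities were given): (3, 4, 3, 4, 3, 2, 2). L_avg = sum(p_i * l_i) = 14/101*3 + 4/101*4 + 18/101*3 + 10/101*4 + 17/101*3 + 20/101*2 + 18/101*2 = 279/101 = 2.7624

2.7624 bits


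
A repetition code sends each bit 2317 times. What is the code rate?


Rate = k/n = 1/2317

1/2317


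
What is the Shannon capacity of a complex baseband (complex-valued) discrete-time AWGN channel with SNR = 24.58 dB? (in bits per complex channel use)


SNR_linear = 10^(24.58/10) = 287.0781; C = log2(1 + SNR_linear) = log2(1 + 287.0781) = 8.1703

8.1703 bits/channel use


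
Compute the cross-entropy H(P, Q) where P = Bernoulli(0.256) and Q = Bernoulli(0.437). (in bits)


H(P,Q) = -p*log2(q) - (1-p)*log2(1-q). -0.256*log2(0.437) = 0.305739; -0.744*log2(0.563) = 0.616622. H(P,Q) = 0.305739 + 0.616622 = 0.9224

0.9224 bits


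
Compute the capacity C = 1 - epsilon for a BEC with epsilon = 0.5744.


C = 1 - epsilon = 1 - 0.5744 = 0.4256

0.4256 bits


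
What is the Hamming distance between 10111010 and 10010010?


Count differing positions: . . ^ . ^ . . . = 2 differences

2


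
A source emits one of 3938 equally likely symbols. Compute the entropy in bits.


H = log2(n) = log2(3938) = 11.9432

11.9432 bits


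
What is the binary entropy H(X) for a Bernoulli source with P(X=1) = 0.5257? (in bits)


H = -p*log2(p) - (1-p)*log2(1-p). -0.5257*log2(0.5257) = 0.487686; -0.4743*log2(0.4743) = 0.510408. H = 0.487686 + 0.510408 = 0.9981

0.9981 bits


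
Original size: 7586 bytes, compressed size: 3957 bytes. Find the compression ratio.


Ratio = original / compressed = 7586 / 3957 = 1.9171

1.9171


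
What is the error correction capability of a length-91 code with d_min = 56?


Correction capability = floor((d-1)/2) = floor((56-1)/2) = 27

27 errors


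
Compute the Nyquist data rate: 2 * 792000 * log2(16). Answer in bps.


Rate = 2 * B * log2(M) = 2 * 792000 * 4.0 = 6336000.0

6336000.0 bps


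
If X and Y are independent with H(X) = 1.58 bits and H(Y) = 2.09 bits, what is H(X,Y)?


For independent variables, H(X,Y) = H(X) + H(Y) = 1.58 + 2.09 = 3.67

3.67 bits


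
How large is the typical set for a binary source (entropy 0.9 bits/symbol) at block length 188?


log2|A_typical| = nH = 188 * 0.9 = 169.2, so |A_typical| ~ 2^169.2 = 8.596e+50

8.596e+50


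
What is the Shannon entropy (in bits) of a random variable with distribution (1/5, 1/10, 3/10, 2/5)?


H = -sum(p_i * log2(p_i)). Terms: -(1/5)*log2(1/5) = 0.464386; -(1/10)*log2(1/10) = 0.332193; -(3/10)*log2(3/10) = 0.521090; -(2/5)*log2(2/5) = 0.528771. H = 0.464386 + 0.332193 + 0.521090 + 0.528771 = 1.8464

1.8464 bits


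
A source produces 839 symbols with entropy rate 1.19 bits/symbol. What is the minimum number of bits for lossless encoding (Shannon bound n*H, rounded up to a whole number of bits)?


Minimum bits >= n * H = 839 * 1.19 = 998.41, rounded up to a whole number of bits = 999

999 bits


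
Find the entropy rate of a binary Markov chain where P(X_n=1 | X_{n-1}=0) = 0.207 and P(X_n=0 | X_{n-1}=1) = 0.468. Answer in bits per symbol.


Stationary distribution: pi_0 = p10/(p01+p10) = 0.6933, pi_1 = 0.3067. Entropy rate H' = pi_0*H(p01) + pi_1*H(p10) = 0.6933*0.7357 + 0.3067*0.997 = 0.8159

0.8159 bits/symbol


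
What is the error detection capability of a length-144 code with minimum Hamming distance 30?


Detection capability = d_min - 1 = 30 - 1 = 29

29 errors


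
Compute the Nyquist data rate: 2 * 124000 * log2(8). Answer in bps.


Rate = 2 * B * log2(M) = 2 * 124000 * 3.0 = 744000.0

744000.0 bps


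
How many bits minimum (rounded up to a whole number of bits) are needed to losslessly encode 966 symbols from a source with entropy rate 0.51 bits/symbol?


Minimum bits >= n * H = 966 * 0.51 = 492.66, rounded up to a whole number of bits = 493

493 bits


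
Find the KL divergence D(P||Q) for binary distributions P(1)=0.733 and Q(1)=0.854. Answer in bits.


KL = p*log2(p/q) + (1-p)*log2((1-p)/(1-q)) = 0.733*log2(0.733/0.854) + 0.267*log2(0.267/0.146) = 0.071

0.071 bits


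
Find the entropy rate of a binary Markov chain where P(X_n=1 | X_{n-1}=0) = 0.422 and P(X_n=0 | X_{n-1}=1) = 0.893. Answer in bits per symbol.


Stationary distribution: pi_0 = p10/(p01+p10) = 0.6791, pi_1 = 0.3209. Entropy rate H' = pi_0*H(p01) + pi_1*H(p10) = 0.6791*0.9824 + 0.3209*0.4908 = 0.8246

0.8246 bits/symbol


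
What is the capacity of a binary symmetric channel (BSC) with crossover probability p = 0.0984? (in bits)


H(p) = -p*log2(p) - (1-p)*log2(1-p) = -0.0984*log2(0.0984) - 0.9016*log2(0.9016) = 0.329167 + 0.134736 = 0.4639. C = 1 - H(p) = 1 - 0.4639 = 0.5361

0.5361 bits


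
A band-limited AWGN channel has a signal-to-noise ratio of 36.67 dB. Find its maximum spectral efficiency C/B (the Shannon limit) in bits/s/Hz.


SNR_linear = 10^(36.67/10) = 4645.1528; C/B = log2(1 + SNR_linear) = log2(1 + 4645.1528) = 12.1818

12.1818 bits/s/Hz


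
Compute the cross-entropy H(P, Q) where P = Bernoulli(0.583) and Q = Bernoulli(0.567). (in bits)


H(P,Q) = -p*log2(q) - (1-p)*log2(1-q). -0.583*log2(0.567) = 0.477232; -0.417*log2(0.433) = 0.503553. H(P,Q) = 0.477232 + 0.503553 = 0.9808

0.9808 bits


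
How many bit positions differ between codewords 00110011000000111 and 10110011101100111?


Count differing positions: ^ . . . . . . . ^ . ^ ^ . . . . . = 4 differences

4


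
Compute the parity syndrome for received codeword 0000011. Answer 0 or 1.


Syndrome = XOR of all bits = 0 XOR 0 XOR 0 XOR 0 XOR 0 XOR 1 XOR 1 = 0

0


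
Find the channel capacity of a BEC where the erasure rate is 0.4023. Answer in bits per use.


C = 1 - epsilon = 1 - 0.4023 = 0.5977

0.5977 bits


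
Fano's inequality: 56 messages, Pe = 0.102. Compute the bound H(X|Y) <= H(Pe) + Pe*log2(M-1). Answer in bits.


H(Pe) = -Pe*log2(Pe) - (1-Pe)*log2(1-Pe) = -0.102*log2(0.102) - 0.898*log2(0.898) = 0.335923 + 0.139381 = 0.4753. Pe*log2(M-1) = 0.102*log2(55) = 0.589699. Bound = H(Pe) + Pe*log2(M-1) = 0.335923 + 0.139381 + 0.589699 = 1.065

1.065 bits


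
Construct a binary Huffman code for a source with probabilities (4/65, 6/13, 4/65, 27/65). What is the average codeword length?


Huffman construction (repeatedly merge the two least-probable nodes; each merge adds 1 bit to every symbol beneath it): 4/65 + 4/65 = 8/65; 8/65 + 27/65 = 7/13; 6/13 + 7/13 = 1. Resulting codeword lengths (in the order the probabilities were given): (3, 1, 3, 2). L_avg = sum(p_i * l_i) = 4/65*3 + 6/13*1 + 4/65*3 + 27/65*2 = 108/65 = 1.6615

1.6615 bits


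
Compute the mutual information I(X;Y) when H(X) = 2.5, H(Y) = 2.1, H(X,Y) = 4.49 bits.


I(X;Y) = H(X) + H(Y) - H(X,Y) = 2.5 + 2.1 - 4.49 = 0.11

0.11 bits


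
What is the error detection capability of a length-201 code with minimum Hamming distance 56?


Detection capability = d_min - 1 = 56 - 1 = 55

55 errors


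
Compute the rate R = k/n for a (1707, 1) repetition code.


Rate = k/n = 1/1707

1/1707


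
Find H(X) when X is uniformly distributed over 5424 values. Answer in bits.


H = log2(n) = log2(5424) = 12.4051

12.4051 bits


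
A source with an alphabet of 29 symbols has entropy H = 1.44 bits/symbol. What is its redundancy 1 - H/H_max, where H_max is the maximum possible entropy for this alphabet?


H_max = log2(K) = log2(29) = 4.858 bits/symbol. Redundancy = 1 - H/H_max = 1 - 1.44/4.858 = 1 - 0.2964 = 0.7036

0.7036


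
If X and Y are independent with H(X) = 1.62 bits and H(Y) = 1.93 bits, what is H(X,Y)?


For independent variables, H(X,Y) = H(X) + H(Y) = 1.62 + 1.93 = 3.55

3.55 bits


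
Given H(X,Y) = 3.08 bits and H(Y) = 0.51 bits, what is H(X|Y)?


H(X|Y) = H(X,Y) - H(Y) = 3.08 - 0.51 = 2.57

2.57 bits


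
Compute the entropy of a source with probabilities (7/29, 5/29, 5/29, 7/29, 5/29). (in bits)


H = -sum(p_i * log2(p_i)). Terms: -(7/29)*log2(7/29) = 0.494979; -(5/29)*log2(5/29) = 0.437251; -(5/29)*log2(5/29) = 0.437251; -(7/29)*log2(7/29) = 0.494979; -(5/29)*log2(5/29) = 0.437251. H = 0.494979 + 0.437251 + 0.437251 + 0.494979 + 0.437251 = 2.3017

2.3017 bits


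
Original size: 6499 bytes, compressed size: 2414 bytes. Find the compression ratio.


Ratio = original / compressed = 6499 / 2414 = 2.6922

2.6922


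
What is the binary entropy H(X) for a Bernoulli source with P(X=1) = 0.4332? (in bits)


H = -p*log2(p) - (1-p)*log2(1-p). -0.4332*log2(0.4332) = 0.522827; -0.5668*log2(0.5668) = 0.464259. H = 0.522827 + 0.464259 = 0.9871

0.9871 bits


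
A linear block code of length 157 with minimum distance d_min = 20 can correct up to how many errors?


Correction capability = floor((d-1)/2) = floor((20-1)/2) = 9

9 errors


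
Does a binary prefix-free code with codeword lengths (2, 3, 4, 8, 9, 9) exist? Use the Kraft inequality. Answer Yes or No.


Kraft sum = sum(2^(-l_i)) = 0.4453, need <= 1. Result: satisfied (a binary prefix-free code with these lengths exists)

Yes


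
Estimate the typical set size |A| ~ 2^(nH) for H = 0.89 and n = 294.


log2|A_typical| = nH = 294 * 0.89 = 261.66, so |A_typical| ~ 2^261.66 = 5.855e+78

5.855e+78


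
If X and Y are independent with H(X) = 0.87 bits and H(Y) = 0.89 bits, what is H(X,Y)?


For independent variables, H(X,Y) = H(X) + H(Y) = 0.87 + 0.89 = 1.76

1.76 bits


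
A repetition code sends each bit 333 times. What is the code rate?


Rate = k/n = 1/333

1/333


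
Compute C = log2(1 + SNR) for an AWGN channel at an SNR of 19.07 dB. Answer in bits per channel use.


SNR_linear = 10^(19.07/10) = 80.7235; C = log2(1 + SNR_linear) = log2(1 + 80.7235) = 6.3527

6.3527 bits/channel use


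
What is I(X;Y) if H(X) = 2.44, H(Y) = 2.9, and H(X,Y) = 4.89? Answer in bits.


I(X;Y) = H(X) + H(Y) - H(X,Y) = 2.44 + 2.9 - 4.89 = 0.45

0.45 bits


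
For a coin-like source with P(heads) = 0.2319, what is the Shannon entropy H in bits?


H = -p*log2(p) - (1-p)*log2(1-p). -0.2319*log2(0.2319) = 0.488944; -0.7681*log2(0.7681) = 0.292365. H = 0.488944 + 0.292365 = 0.7813

0.7813 bits


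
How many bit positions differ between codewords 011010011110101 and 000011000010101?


Count differing positions: . ^ ^ . . ^ . ^ ^ ^ . . . . . = 6 differences

6


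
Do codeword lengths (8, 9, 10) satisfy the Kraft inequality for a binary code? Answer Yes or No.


Kraft sum = sum(2^(-l_i)) = 0.0068, need <= 1. Result: satisfied (a binary prefix-free code with these lengths exists)

Yes
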